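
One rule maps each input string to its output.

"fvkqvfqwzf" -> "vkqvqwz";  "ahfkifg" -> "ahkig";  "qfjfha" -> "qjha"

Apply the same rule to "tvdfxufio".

tvdxuio

The transformation: remove every "f".
On "tvdfxufio" that produces "tvdxuio".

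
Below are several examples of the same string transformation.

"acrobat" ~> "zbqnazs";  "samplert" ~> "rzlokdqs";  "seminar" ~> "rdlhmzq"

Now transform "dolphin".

The pattern: shift every letter 1 place backward in the alphabet (wrapping around).
"dolphin" → "cnkoghm".

cnkoghm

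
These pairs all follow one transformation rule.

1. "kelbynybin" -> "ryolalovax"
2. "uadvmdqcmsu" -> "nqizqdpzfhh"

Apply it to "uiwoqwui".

Looking at the pairs, the operation is to shift every letter 13 places forward in the alphabet (wrapping around) — i.e. ROT13, then move the first character to the end.
Applying both steps to "uiwoqwui": "hvjbdjhv", then "vjbdjhvh".
(Check on "uadvmdqcmsu": → "hnqizqdpzfh" → "nqizqdpzfhh" ✓)

vjbdjhvh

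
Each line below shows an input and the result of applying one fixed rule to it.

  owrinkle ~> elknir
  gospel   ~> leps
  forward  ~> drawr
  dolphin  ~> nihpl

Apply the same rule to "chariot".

toira

Rule — reverse the string, then delete the last 2 characters.
For "chariot", step one produces "toirahc"; step two turns that into "toira".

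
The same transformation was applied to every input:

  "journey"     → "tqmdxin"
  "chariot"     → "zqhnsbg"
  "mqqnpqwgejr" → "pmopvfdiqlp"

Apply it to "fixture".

What's happening: move the first 2 characters to the end (rotate left by 2), then shift every letter 1 place backward in the alphabet (wrapping around).
Starting from "fixture": after the first operation, "xturefi"; after the second, "wstqdeh".

wstqdeh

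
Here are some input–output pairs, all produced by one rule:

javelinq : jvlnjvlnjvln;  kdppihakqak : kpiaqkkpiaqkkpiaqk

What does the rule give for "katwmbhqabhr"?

The pattern: keep every other character starting from the first (positions 1st, 3rd, 5th, ...), then write the whole string 3 times in a row.
On "katwmbhqabhr": the first step gives "ktmhah", and the second then gives "ktmhahktmhahktmhah".

ktmhahktmhahktmhah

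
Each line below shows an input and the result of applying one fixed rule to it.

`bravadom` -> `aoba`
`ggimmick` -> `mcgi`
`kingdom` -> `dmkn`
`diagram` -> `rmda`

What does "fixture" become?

Each output is the input with this applied: keep every other character starting from the first (positions 1st, 3rd, 5th, ...), then move the last 2 characters to the front (rotate right by 2).
Applying that to "fixture" gives "uefx".
(Check on "bravadom": → "baao" → "aoba" ✓)

uefx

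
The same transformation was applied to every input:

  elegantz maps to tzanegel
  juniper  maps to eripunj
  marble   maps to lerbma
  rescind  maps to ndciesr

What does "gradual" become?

Each output is the input with this applied: reverse the string, then swap each adjacent pair of characters (1↔2, 3↔4, ...).
Starting from "gradual": after the first operation, "laudarg"; after the second, "aldurag".

aldurag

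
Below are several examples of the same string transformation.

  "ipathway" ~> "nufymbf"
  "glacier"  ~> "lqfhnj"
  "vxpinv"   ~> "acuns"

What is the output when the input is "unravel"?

What's happening: shift every letter 5 places forward in the alphabet (wrapping around), then delete the last character.
Working it through for "unravel": intermediate "zswfajq", final "zswfaj".

zswfaj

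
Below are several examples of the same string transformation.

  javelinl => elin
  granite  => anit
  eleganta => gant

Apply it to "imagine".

agin

In each case the input is transformed by: move the last character to the front, then keep only the last 4 characters.
"imagine" → "eimagin" → "agin".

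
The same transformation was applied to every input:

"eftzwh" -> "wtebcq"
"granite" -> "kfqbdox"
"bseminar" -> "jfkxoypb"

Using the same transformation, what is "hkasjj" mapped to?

pggehx

The rule is to shift every letter 3 places backward in the alphabet (wrapping around), then move the first 3 characters to the end (rotate left by 3).
So "hkasjj" becomes "pggehx".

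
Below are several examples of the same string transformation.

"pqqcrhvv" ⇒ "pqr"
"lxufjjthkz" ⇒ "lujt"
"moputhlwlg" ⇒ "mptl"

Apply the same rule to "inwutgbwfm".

iwtb

In each case the input is transformed by: delete the last 3 characters, then keep every other character starting from the first (positions 1st, 3rd, 5th, ...).
Working it through for "inwutgbwfm": intermediate "inwutgb", final "iwtb".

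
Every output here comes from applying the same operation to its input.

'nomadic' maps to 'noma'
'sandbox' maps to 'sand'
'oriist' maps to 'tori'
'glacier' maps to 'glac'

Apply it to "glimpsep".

In each case the input is transformed by: move the last 3 characters to the front (rotate right by 3), then keep only the last 4 characters.
On "glimpsep": the first step gives "sepglimp", and the second then gives "limp".

limp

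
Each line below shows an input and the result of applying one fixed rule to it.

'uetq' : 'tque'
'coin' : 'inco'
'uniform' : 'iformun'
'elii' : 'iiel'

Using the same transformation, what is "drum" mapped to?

umdr

The transformation: move the first 2 characters to the end (rotate left by 2).
So "drum" becomes "umdr".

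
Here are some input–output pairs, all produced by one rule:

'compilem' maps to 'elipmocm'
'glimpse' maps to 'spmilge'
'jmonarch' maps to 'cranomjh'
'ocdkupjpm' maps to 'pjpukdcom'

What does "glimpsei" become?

In each case the input is transformed by: reverse the string, then move the first character to the end.
Applying both steps to "glimpsei": "iespmilg", then "espmilgi".

espmilgi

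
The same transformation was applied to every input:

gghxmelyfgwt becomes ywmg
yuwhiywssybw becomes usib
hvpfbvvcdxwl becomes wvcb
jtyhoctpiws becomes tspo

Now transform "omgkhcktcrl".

In each case the input is transformed by: keep one character in every 3, starting at position 2 (positions 2nd, 5th, 8th, ...), then sort the characters into reverse alphabetical order.
Doing the same to "omgkhcktcrl": "tmlh".
(Check on "jtyhoctpiws": → "tops" → "tspo" ✓)

tmlh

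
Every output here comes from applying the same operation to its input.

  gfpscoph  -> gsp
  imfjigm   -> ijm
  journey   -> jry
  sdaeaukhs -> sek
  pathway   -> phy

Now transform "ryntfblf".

In each case the input is transformed by: keep one character in every 3, starting at position 1 (positions 1st, 4th, 7th, ...).
"ryntfblf" → "rtl".

rtl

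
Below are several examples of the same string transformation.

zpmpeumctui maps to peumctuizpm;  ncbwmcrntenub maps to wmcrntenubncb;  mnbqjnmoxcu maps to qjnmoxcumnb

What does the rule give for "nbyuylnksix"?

In each case the input is transformed by: move the first 3 characters to the end (rotate left by 3).
For "nbyuylnksix" the result is "uylnksixnby".

uylnksixnby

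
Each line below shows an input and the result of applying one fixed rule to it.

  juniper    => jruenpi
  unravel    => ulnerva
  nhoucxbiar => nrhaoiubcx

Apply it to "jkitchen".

jnkeihtc

Each output is the input with this applied: take characters alternately from the front and the back (1st, last, 2nd, 2nd-last, ...).
Doing the same to "jkitchen": "jnkeihtc".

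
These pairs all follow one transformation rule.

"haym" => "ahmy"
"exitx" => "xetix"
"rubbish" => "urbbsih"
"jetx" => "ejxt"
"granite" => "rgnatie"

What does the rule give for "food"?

Rule — swap each adjacent pair of characters (1↔2, 3↔4, ...).
So "food" becomes "ofdo".

ofdo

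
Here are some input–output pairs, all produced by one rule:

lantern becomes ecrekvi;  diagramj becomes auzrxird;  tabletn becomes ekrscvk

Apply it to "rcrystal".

Each output is the input with this applied: move the last character to the front, then shift every letter 9 places backward in the alphabet (wrapping around).
Working it through for "rcrystal": intermediate "lrcrysta", final "citipjkr".
(Check on "diagramj": → "jdiagram" → "auzrxird" ✓)

citipjkr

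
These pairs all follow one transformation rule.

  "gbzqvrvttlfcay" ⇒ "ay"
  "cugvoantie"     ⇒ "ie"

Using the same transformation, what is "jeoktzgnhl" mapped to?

hl

The transformation: keep only the last 2 characters.
Doing the same to "jeoktzgnhl": "hl".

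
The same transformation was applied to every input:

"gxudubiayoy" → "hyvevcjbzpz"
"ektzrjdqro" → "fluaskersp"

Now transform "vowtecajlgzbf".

Looking at the pairs, the operation is to shift every letter 1 place forward in the alphabet (wrapping around).
For "vowtecajlgzbf" the result is "wpxufdbkmhacg".

wpxufdbkmhacg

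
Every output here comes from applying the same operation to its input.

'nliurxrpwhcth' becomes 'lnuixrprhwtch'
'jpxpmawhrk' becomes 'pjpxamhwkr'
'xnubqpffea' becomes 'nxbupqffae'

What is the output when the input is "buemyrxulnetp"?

ubmeryuxnltep

Each output is the input with this applied: swap each adjacent pair of characters (1↔2, 3↔4, ...).
Doing the same to "buemyrxulnetp": "ubmeryuxnltep".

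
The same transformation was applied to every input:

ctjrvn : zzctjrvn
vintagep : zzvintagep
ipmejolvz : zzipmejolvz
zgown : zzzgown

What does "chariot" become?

Each output is the input with this applied: prepend "zz".
On "chariot" that produces "zzchariot".

zzchariot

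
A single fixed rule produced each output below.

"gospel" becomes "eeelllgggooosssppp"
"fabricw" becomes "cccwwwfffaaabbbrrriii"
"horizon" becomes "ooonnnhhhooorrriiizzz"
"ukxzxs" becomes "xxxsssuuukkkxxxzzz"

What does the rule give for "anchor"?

ooorrraaannnccchhh

Each output is the input with this applied: move the last 2 characters to the front (rotate right by 2), then repeat every character 3 times.
On "anchor": the first step gives "oranch", and the second then gives "ooorrraaannnccchhh".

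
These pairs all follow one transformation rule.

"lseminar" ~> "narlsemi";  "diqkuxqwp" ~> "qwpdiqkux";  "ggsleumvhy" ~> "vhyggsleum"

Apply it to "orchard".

ardorch

The pattern: move the last 3 characters to the front (rotate right by 3).
For "orchard" the result is "ardorch".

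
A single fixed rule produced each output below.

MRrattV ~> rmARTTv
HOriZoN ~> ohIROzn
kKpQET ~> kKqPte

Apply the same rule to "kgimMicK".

GKMIImkC

In each case the input is transformed by: swap each adjacent pair of characters (1↔2, 3↔4, ...), then flip the case of every letter.
On "kgimMicK" that produces "GKMIImkC".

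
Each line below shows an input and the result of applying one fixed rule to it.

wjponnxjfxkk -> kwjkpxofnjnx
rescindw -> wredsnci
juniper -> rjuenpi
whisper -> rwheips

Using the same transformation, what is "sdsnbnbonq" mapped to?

qsdnsonbbn

Rule — swap the first and last characters, then take characters alternately from the front and the back (1st, last, 2nd, 2nd-last, ...).
"sdsnbnbonq" → "qsdnsonbbn".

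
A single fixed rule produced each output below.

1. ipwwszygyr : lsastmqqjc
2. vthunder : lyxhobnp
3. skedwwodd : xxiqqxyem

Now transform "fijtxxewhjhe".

ybdbqyrrndcz

The rule is to shift every letter 6 places backward in the alphabet (wrapping around), then reverse the string.
Working it through for "fijtxxewhjhe": intermediate "zcdnrryqbdby", final "ybdbqyrrndcz".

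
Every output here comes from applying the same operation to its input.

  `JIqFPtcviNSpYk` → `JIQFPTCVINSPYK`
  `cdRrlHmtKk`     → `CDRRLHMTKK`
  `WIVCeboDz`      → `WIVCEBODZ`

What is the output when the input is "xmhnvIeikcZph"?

The transformation: convert every letter to uppercase.
Applying that to "xmhnvIeikcZph" gives "XMHNVIEIKCZPH".

XMHNVIEIKCZPH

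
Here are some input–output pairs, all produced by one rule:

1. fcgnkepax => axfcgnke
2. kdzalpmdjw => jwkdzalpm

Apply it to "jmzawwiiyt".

ytjmzawwi

In each case the input is transformed by: move the last 2 characters to the front (rotate right by 2), then delete the last character.
For "jmzawwiiyt", step one produces "ytjmzawwii"; step two turns that into "ytjmzawwi".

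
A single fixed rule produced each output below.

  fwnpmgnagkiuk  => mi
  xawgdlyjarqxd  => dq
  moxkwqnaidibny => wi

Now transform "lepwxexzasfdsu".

What's happening: keep every other character starting from the first (positions 1st, 3rd, 5th, ...), then keep one character in every 3, starting at position 3 (positions 3rd, 6th, 9th, ...).
On "lepwxexzasfdsu": the first step gives "lpxxafs", and the second then gives "xf".
(Check on "xawgdlyjarqxd": → "xwdyaqd" → "dq" ✓)

xf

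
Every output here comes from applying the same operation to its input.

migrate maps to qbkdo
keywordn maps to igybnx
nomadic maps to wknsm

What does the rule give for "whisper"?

What's happening: delete the first 2 characters, then shift every letter 10 places forward in the alphabet (wrapping around).
Working it through for "whisper": intermediate "isper", final "sczob".

sczob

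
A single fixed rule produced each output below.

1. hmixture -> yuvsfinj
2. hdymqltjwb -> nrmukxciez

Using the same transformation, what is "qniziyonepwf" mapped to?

What's happening: move the first 3 characters to the end (rotate left by 3), then shift every letter 1 place forward in the alphabet (wrapping around).
"qniziyonepwf" → "ziyonepwfqni" → "ajzpofqxgroj".

ajzpofqxgroj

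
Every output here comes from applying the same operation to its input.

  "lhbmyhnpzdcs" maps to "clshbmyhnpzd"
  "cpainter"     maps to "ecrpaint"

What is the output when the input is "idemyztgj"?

gijdemyzt

In each case the input is transformed by: swap the first and last characters, then move the last 2 characters to the front (rotate right by 2).
"idemyztgj" → "jdemyztgi" → "gijdemyzt".
(Check on "lhbmyhnpzdcs": → "shbmyhnpzdcl" → "clshbmyhnpzd" ✓)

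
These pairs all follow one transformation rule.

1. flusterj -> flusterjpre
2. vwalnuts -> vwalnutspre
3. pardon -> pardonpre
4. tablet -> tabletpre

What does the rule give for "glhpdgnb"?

glhpdgnbpre

In each case the input is transformed by: append "pre".
For "glhpdgnb" the result is "glhpdgnbpre".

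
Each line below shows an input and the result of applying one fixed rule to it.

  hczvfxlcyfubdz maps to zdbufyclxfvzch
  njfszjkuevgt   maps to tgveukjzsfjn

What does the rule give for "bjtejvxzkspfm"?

What's happening: reverse the string.
Doing the same to "bjtejvxzkspfm": "mfpskzxvjetjb".

mfpskzxvjetjb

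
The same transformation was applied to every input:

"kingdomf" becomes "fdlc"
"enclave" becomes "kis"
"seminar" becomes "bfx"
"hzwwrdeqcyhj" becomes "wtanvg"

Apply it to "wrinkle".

oki

Looking at the pairs, the operation is to shift every letter 3 places backward in the alphabet (wrapping around), then keep every other character starting from the second (positions 2nd, 4th, 6th, ...).
Starting from "wrinkle": after the first operation, "tofkhib"; after the second, "oki".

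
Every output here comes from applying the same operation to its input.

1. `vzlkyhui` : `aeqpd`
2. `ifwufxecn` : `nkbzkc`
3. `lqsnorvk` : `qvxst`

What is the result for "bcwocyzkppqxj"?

Rule — shift every letter 5 places forward in the alphabet (wrapping around), then delete the last 3 characters.
Starting from "bcwocyzkppqxj": after the first operation, "ghbthdepuuvco"; after the second, "ghbthdepuu".

ghbthdepuu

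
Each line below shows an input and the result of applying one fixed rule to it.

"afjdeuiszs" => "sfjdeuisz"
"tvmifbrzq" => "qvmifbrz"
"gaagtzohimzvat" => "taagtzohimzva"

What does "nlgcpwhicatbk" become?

In each case the input is transformed by: delete the first character, then move the last character to the front.
"nlgcpwhicatbk" → "klgcpwhicatb".

klgcpwhicatb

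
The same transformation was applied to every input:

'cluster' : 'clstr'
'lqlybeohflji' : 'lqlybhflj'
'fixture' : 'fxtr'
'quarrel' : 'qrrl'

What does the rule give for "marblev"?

In each case the input is transformed by: remove every vowel.
On "marblev" that produces "mrblv".

mrblv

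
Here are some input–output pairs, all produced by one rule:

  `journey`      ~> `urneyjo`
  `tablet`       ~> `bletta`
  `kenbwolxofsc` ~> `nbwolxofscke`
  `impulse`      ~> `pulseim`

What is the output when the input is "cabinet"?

binetca

The pattern: move the first 2 characters to the end (rotate left by 2).
For "cabinet" the result is "binetca".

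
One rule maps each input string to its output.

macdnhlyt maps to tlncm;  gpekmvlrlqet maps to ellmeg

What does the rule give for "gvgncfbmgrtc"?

tgbcgg

What's happening: keep every other character starting from the first (positions 1st, 3rd, 5th, ...), then reverse the string.
Doing the same to "gvgncfbmgrtc": "tgbcgg".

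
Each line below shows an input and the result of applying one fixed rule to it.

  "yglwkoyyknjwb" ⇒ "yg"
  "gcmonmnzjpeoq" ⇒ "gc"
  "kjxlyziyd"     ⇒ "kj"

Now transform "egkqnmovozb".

In each case the input is transformed by: keep only the first 2 characters.
On "egkqnmovozb" that produces "eg".

eg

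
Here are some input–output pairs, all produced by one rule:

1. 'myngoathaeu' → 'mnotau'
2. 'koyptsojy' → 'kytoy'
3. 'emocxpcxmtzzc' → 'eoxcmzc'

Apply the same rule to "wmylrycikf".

The transformation: keep every other character starting from the first (positions 1st, 3rd, 5th, ...).
Applying that to "wmylrycikf" gives "wyrck".

wyrck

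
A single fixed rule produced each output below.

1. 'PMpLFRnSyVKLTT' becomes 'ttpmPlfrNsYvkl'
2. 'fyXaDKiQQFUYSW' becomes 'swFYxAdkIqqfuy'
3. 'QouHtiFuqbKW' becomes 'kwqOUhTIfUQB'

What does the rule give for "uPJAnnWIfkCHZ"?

hzUpjaNNwiFKc

What's happening: move the last 2 characters to the front (rotate right by 2), then flip the case of every letter.
For "uPJAnnWIfkCHZ", step one produces "HZuPJAnnWIfkC"; step two turns that into "hzUpjaNNwiFKc".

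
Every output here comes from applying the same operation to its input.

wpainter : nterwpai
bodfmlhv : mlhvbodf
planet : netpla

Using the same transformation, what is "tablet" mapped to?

lettab

What's happening: swap the front and back halves of the string.
So "tablet" becomes "lettab".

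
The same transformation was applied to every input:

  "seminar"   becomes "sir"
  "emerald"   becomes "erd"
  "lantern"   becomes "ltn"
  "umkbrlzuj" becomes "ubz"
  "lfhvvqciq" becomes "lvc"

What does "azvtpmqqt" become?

The transformation: keep one character in every 3, starting at position 1 (positions 1st, 4th, 7th, ...).
Applying that to "azvtpmqqt" gives "atq".

atq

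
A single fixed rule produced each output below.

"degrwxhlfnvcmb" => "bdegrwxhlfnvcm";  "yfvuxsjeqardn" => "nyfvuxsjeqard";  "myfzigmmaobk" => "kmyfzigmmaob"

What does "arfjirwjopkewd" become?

The transformation: move the last character to the front.
"arfjirwjopkewd" → "darfjirwjopkew".

darfjirwjopkew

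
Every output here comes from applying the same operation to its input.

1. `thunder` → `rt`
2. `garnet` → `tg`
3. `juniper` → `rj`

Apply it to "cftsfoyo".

oc

The transformation: move the last character to the front, then keep only the first 2 characters.
On "cftsfoyo" that produces "oc".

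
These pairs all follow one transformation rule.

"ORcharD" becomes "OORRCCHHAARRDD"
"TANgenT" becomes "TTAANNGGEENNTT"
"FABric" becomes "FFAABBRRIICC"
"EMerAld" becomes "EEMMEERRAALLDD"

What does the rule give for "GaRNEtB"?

GGAARRNNEETTBB

Each output is the input with this applied: double every character, then convert every letter to uppercase.
For "GaRNEtB", step one produces "GGaaRRNNEEttBB"; step two turns that into "GGAARRNNEETTBB".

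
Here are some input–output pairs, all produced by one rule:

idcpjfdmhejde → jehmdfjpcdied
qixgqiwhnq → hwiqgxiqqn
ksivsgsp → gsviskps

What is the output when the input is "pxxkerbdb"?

Looking at the pairs, the operation is to reverse the string, then move the first 2 characters to the end (rotate left by 2).
"pxxkerbdb" → "bdbrekxxp" → "brekxxpbd".
(Check on "ksivsgsp": → "psgsvisk" → "gsviskps" ✓)

brekxxpbd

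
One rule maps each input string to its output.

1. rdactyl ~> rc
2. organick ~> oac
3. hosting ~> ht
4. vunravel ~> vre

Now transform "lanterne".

Rule — move the last character to the front, then keep one character in every 3, starting at position 2 (positions 2nd, 5th, 8th, ...).
Starting from "lanterne": after the first operation, "elantern"; after the second, "ltn".

ltn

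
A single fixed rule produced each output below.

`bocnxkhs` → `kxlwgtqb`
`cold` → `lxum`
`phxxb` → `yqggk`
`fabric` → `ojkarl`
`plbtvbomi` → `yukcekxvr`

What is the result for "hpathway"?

The rule is to shift every letter 9 places forward in the alphabet (wrapping around).
"hpathway" → "qyjcqfjh".

qyjcqfjh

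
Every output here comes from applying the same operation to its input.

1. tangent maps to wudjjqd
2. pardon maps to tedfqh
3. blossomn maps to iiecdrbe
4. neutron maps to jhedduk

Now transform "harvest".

luijxqh

In each case the input is transformed by: shift every letter 10 places backward in the alphabet (wrapping around), then move the first 3 characters to the end (rotate left by 3).
For "harvest", step one produces "xqhluij"; step two turns that into "luijxqh".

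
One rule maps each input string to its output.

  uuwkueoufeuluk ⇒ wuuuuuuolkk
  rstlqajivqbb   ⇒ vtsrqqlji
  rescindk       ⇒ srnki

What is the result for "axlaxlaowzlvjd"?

zxxwvollljd

The pattern: sort the characters into reverse alphabetical order, then delete the last 3 characters.
On "axlaxlaowzlvjd" that produces "zxxwvollljd".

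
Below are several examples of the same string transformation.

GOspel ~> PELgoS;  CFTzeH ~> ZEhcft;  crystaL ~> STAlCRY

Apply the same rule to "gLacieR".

What's happening: flip the case of every letter, then move the first 3 characters to the end (rotate left by 3).
On "gLacieR": the first step gives "GlACIEr", and the second then gives "CIErGlA".
(Check on "GOspel": → "goSPEL" → "PELgoS" ✓)

CIErGlA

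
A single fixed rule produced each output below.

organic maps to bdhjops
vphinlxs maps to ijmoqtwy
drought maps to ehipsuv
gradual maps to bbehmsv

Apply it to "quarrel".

Looking at the pairs, the operation is to shift every letter 1 place forward in the alphabet (wrapping around), then sort the characters into alphabetical order.
Applying both steps to "quarrel": "rvbssfm", then "bfmrssv".

bfmrssv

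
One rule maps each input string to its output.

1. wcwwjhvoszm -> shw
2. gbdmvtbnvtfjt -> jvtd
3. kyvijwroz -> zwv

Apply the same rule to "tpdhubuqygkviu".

vybd

In each case the input is transformed by: keep one character in every 3, starting at position 3 (positions 3rd, 6th, 9th, ...), then reverse the string.
Starting from "tpdhubuqygkviu": after the first operation, "dbyv"; after the second, "vybd".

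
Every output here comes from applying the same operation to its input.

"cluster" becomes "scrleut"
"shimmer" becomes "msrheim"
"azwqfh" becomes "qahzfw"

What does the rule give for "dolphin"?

pdnoilh

Looking at the pairs, the operation is to take characters alternately from the front and the back (1st, last, 2nd, 2nd-last, ...), then move the last character to the front.
Working it through for "dolphin": intermediate "dnoilhp", final "pdnoilh".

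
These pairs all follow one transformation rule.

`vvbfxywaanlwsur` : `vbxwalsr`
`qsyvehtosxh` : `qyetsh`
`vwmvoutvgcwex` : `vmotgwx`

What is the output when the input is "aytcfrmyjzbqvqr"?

atfmjbvr

Rule — keep every other character starting from the first (positions 1st, 3rd, 5th, ...).
Applying that to "aytcfrmyjzbqvqr" gives "atfmjbvr".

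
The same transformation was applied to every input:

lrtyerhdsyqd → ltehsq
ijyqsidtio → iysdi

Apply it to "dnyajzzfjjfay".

dyjzjfy

The rule is to keep every other character starting from the first (positions 1st, 3rd, 5th, ...).
So "dnyajzzfjjfay" becomes "dyjzjfy".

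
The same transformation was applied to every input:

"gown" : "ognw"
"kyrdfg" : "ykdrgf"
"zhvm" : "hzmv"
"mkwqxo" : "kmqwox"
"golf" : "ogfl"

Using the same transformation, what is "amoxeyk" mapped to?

The transformation: swap each adjacent pair of characters (1↔2, 3↔4, ...).
So "amoxeyk" becomes "maxoyek".

maxoyek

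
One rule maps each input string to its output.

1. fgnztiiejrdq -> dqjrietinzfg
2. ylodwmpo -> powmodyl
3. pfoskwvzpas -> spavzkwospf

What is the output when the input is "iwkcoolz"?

The pattern: swap each adjacent pair of characters (1↔2, 3↔4, ...), then reverse the string.
Working it through for "iwkcoolz": intermediate "wickoozl", final "lzookciw".

lzookciw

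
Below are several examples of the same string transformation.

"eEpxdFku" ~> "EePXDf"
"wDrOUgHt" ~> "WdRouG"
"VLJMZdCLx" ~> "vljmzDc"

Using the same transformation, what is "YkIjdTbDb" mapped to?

In each case the input is transformed by: flip the case of every letter, then delete the last 2 characters.
Working it through for "YkIjdTbDb": intermediate "yKiJDtBdB", final "yKiJDtB".

yKiJDtB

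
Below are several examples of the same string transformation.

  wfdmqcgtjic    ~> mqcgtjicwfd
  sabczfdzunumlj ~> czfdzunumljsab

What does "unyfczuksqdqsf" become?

In each case the input is transformed by: move the first 3 characters to the end (rotate left by 3).
Applying that to "unyfczuksqdqsf" gives "fczuksqdqsfuny".

fczuksqdqsfuny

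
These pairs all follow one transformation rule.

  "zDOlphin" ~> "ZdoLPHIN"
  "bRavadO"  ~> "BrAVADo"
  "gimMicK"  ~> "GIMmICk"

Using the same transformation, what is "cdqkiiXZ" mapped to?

CDQKIIxz

Each output is the input with this applied: flip the case of every letter.
Applying that to "cdqkiiXZ" gives "CDQKIIxz".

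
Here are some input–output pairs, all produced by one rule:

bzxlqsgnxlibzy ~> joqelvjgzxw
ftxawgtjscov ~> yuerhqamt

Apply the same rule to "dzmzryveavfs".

Each output is the input with this applied: delete the first 3 characters, then shift every letter 2 places backward in the alphabet (wrapping around).
"dzmzryveavfs" → "zryveavfs" → "xpwtcytdq".

xpwtcytdq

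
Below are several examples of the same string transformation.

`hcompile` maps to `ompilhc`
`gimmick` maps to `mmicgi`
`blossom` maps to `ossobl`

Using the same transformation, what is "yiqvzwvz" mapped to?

Looking at the pairs, the operation is to delete the last character, then move the first 2 characters to the end (rotate left by 2).
On "yiqvzwvz": the first step gives "yiqvzwv", and the second then gives "qvzwvyi".

qvzwvyi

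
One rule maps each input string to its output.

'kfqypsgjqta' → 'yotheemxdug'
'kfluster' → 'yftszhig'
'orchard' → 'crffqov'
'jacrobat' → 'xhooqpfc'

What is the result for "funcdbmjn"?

The pattern: take characters alternately from the front and the back (1st, last, 2nd, 2nd-last, ...), then shift every letter 12 places backward in the alphabet (wrapping around).
"funcdbmjn" → "fnujnmcbd" → "tbixbaqpr".

tbixbaqpr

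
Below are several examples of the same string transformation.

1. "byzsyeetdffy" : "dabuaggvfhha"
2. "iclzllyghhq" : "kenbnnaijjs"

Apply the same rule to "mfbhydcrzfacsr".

ohdjafetbhceut

Looking at the pairs, the operation is to shift every letter 2 places forward in the alphabet (wrapping around).
For "mfbhydcrzfacsr" the result is "ohdjafetbhceut".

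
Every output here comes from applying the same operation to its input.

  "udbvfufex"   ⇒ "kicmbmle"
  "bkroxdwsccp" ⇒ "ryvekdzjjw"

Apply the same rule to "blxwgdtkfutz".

Rule — delete the first character, then shift every letter 7 places forward in the alphabet (wrapping around).
For "blxwgdtkfutz", step one produces "lxwgdtkfutz"; step two turns that into "sednkarmbag".

sednkarmbag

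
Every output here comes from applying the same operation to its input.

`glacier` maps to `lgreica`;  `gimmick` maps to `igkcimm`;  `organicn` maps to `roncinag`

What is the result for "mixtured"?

The rule is to reverse the string, then move the last 2 characters to the front (rotate right by 2).
On "mixtured": the first step gives "derutxim", and the second then gives "imderutx".

imderutx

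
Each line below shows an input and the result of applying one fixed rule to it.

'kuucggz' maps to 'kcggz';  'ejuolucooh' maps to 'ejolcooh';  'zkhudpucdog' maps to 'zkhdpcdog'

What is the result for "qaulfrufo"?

qalfrfo

In each case the input is transformed by: remove every "u".
For "qaulfrufo" the result is "qalfrfo".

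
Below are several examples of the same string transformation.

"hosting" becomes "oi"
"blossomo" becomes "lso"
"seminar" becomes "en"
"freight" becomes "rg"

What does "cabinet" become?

In each case the input is transformed by: keep one character in every 3, starting at position 2 (positions 2nd, 5th, 8th, ...).
Applying that to "cabinet" gives "an".

an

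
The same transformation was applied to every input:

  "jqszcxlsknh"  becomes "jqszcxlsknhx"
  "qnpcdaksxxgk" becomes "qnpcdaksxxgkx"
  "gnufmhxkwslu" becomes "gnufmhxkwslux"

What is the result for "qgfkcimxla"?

Looking at the pairs, the operation is to append "x".
For "qgfkcimxla" the result is "qgfkcimxlax".

qgfkcimxlax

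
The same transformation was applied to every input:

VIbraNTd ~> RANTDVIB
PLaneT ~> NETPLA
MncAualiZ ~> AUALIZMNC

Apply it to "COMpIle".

What's happening: move the first 3 characters to the end (rotate left by 3), then convert every letter to uppercase.
On "COMpIle": the first step gives "pIleCOM", and the second then gives "PILECOM".

PILECOM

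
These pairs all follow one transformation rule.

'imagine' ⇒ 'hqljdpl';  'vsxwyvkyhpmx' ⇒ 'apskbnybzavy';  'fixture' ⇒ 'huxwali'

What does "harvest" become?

wvhyudk

The rule is to reverse the string, then shift every letter 3 places forward in the alphabet (wrapping around).
Applying that to "harvest" gives "wvhyudk".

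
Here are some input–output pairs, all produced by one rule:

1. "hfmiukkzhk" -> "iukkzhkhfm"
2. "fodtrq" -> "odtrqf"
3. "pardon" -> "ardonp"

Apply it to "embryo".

mbryoe

The pattern: move the last 2 characters to the front (rotate right by 2), then swap the front and back halves of the string.
Starting from "embryo": after the first operation, "yoembr"; after the second, "mbryoe".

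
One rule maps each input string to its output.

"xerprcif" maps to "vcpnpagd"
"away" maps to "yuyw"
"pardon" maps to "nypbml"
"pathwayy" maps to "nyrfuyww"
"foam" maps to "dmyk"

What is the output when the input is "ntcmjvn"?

Rule — shift every letter 2 places backward in the alphabet (wrapping around).
Doing the same to "ntcmjvn": "lrakhtl".

lrakhtl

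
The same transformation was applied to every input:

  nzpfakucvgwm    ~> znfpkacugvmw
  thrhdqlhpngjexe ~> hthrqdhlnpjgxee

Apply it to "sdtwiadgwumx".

dswtaigduwxm

The rule is to swap each adjacent pair of characters (1↔2, 3↔4, ...).
On "sdtwiadgwumx" that produces "dswtaigduwxm".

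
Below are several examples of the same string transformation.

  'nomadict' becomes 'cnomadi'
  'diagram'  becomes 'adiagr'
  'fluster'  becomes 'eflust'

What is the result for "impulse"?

simpul

The transformation: delete the last character, then move the last character to the front.
Working it through for "impulse": intermediate "impuls", final "simpul".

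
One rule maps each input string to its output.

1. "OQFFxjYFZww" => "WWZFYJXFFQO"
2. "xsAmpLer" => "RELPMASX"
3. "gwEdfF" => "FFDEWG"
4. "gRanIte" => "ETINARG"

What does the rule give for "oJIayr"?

RYAIJO

What's happening: reverse the string, then convert every letter to uppercase.
"oJIayr" → "RYAIJO".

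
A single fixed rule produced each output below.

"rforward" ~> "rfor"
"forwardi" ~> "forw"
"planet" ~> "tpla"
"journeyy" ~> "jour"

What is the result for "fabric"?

In each case the input is transformed by: swap the front and back halves of the string, then keep only the last 4 characters.
Starting from "fabric": after the first operation, "ricfab"; after the second, "cfab".

cfab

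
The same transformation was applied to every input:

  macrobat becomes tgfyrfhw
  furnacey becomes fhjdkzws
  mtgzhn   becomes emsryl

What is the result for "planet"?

sjyuqf

The pattern: shift every letter 5 places forward in the alphabet (wrapping around), then swap the front and back halves of the string.
For "planet", step one produces "uqfsjy"; step two turns that into "sjyuqf".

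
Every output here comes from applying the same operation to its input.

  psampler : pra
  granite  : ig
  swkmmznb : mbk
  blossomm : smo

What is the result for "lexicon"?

Looking at the pairs, the operation is to move the first 3 characters to the end (rotate left by 3), then keep one character in every 3, starting at position 2 (positions 2nd, 5th, 8th, ...).
For "lexicon", step one produces "iconlex"; step two turns that into "cl".

cl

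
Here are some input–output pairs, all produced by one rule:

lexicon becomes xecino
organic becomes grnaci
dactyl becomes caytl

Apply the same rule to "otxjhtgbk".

xthjgtkb

Looking at the pairs, the operation is to delete the first character, then swap each adjacent pair of characters (1↔2, 3↔4, ...).
On "otxjhtgbk" that produces "xthjgtkb".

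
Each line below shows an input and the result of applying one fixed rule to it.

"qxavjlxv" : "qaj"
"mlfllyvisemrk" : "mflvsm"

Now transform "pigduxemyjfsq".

pgueyf

Rule — keep every other character starting from the first (positions 1st, 3rd, 5th, ...), then delete the last character.
Applying that to "pigduxemyjfsq" gives "pgueyf".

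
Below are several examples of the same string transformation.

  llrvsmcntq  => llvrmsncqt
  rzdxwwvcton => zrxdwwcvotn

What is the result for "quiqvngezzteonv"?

The rule is to swap each adjacent pair of characters (1↔2, 3↔4, ...).
On "quiqvngezzteonv" that produces "uqqinvegzzetnov".

uqqinvegzzetnov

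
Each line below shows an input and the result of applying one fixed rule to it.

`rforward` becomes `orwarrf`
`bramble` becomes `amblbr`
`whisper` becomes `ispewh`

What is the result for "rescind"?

scinre

Each output is the input with this applied: delete the last character, then move the first 2 characters to the end (rotate left by 2).
On "rescind": the first step gives "rescin", and the second then gives "scinre".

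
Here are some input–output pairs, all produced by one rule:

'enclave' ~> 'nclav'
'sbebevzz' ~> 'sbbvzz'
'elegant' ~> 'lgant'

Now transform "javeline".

Rule — remove every "e".
For "javeline" the result is "javlin".

javlin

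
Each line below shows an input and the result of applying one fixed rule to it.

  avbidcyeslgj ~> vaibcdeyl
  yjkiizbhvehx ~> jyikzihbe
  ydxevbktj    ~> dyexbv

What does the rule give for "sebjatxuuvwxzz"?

esjbtauxvux

Rule — swap each adjacent pair of characters (1↔2, 3↔4, ...), then delete the last 3 characters.
For "sebjatxuuvwxzz" the result is "esjbtauxvux".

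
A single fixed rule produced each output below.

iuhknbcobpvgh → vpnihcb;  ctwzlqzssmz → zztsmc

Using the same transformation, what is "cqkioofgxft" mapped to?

xqoifc

Each output is the input with this applied: sort the characters into reverse alphabetical order, then keep every other character starting from the first (positions 1st, 3rd, 5th, ...).
"cqkioofgxft" → "xqoifc".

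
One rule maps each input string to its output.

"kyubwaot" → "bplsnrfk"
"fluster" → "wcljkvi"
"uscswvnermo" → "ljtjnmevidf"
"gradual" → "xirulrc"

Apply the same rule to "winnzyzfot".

In each case the input is transformed by: shift every letter 9 places backward in the alphabet (wrapping around).
Doing the same to "winnzyzfot": "nzeeqpqwfk".

nzeeqpqwfk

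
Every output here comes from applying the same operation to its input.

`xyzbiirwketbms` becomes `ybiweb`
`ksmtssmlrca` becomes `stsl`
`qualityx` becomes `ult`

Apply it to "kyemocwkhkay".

ymckk

The pattern: delete the last 2 characters, then keep every other character starting from the second (positions 2nd, 4th, 6th, ...).
"kyemocwkhkay" → "ymckk".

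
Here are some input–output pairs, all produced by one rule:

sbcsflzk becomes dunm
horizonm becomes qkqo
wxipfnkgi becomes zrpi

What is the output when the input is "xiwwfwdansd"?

The pattern: keep every other character starting from the second (positions 2nd, 4th, 6th, ...), then shift every letter 2 places forward in the alphabet (wrapping around).
Doing the same to "xiwwfwdansd": "kyycu".
(Check on "sbcsflzk": → "bslk" → "dunm" ✓)

kyycu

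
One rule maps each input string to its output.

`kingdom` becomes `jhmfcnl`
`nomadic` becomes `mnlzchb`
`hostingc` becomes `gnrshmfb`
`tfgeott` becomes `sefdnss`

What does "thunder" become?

The transformation: shift every letter 1 place backward in the alphabet (wrapping around).
So "thunder" becomes "sgtmcdq".

sgtmcdq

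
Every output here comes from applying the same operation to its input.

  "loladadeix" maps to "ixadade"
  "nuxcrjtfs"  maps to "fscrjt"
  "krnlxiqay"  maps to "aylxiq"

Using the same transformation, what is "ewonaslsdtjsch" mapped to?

What's happening: delete the first 3 characters, then move the last 2 characters to the front (rotate right by 2).
For "ewonaslsdtjsch", step one produces "naslsdtjsch"; step two turns that into "chnaslsdtjs".

chnaslsdtjs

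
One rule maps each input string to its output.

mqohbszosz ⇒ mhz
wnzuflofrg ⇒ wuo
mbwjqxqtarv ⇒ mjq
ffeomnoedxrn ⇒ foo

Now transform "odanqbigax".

What's happening: delete the last 3 characters, then keep one character in every 3, starting at position 1 (positions 1st, 4th, 7th, ...).
Doing the same to "odanqbigax": "oni".
(Check on "mbwjqxqtarv": → "mbwjqxqt" → "mjq" ✓)

oni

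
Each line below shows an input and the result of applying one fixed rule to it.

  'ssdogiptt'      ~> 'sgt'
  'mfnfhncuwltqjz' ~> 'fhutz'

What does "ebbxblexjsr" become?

bbxr

The pattern: keep one character in every 3, starting at position 2 (positions 2nd, 5th, 8th, ...).
For "ebbxblexjsr" the result is "bbxr".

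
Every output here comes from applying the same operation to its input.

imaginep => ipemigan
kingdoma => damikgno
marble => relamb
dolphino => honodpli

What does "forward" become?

radofwr

In each case the input is transformed by: swap each adjacent pair of characters (1↔2, 3↔4, ...), then move the last 3 characters to the front (rotate right by 3).
"forward" → "ofwrrad" → "radofwr".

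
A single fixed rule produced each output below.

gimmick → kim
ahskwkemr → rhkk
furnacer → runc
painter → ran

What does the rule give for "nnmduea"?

and

The transformation: move the last 2 characters to the front (rotate right by 2), then keep every other character starting from the second (positions 2nd, 4th, 6th, ...).
On "nnmduea": the first step gives "eannmdu", and the second then gives "and".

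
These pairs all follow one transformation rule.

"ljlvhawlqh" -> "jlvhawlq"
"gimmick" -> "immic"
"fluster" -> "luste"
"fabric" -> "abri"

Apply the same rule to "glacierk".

Rule — move the first character to the end, then delete the last 2 characters.
On "glacierk": the first step gives "lacierkg", and the second then gives "lacier".

lacier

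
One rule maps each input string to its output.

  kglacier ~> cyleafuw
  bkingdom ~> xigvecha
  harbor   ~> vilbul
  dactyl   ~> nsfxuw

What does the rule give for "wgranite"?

cnyqaluh

Each output is the input with this applied: move the last 3 characters to the front (rotate right by 3), then shift every letter 6 places backward in the alphabet (wrapping around).
Applying both steps to "wgranite": "itewgran", then "cnyqaluh".
(Check on "harbor": → "borhar" → "vilbul" ✓)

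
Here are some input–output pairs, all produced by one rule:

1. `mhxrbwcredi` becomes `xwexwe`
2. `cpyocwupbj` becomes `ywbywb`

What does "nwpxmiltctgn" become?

picnpicn

Each output is the input with this applied: keep one character in every 3, starting at position 3 (positions 3rd, 6th, 9th, ...), then write the whole string twice.
Working it through for "nwpxmiltctgn": intermediate "picn", final "picnpicn".
(Check on "cpyocwupbj": → "ywb" → "ywbywb" ✓)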